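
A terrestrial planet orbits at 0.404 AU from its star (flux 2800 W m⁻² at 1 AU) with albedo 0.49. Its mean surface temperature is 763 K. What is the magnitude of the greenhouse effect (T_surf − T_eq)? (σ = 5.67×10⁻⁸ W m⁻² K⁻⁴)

ΔT ≈ 319.8 K

S = 2800/0.404² = 1.716×10⁴ W m⁻².
T_eq = [S(1−A)/(4σ)]^(1/4) = [1.716×10⁴×0.51/(4×5.67×10⁻⁸)]^(1/4) = 443.2 K.
ΔT = T_surf − T_eq = 763 − 443.2.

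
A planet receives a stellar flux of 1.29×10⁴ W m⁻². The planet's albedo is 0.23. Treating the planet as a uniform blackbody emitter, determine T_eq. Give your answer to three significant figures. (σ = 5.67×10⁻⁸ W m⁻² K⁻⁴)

T_eq ≈ 457 K

Energy balance: absorbed = emitted ⇒ πR²·S(1−A) = 4πR²·σT_eq⁴, so T_eq⁴ = S(1−A)/(4σ).
T_eq = [1.29×10⁴ × 0.77 / (4 × 5.67×10⁻⁸)]^(1/4) = (4.38×10¹⁰)^(1/4) = 457 K.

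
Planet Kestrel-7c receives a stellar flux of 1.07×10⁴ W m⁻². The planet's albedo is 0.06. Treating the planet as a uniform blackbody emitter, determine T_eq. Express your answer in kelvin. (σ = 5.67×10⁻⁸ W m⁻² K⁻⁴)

T_eq ≈ 459 K

Energy balance: absorbed = emitted ⇒ πR²·S(1−A) = 4πR²·σT_eq⁴, so T_eq⁴ = S(1−A)/(4σ).
T_eq = [1.07×10⁴ × 0.94 / (4 × 5.67×10⁻⁸)]^(1/4) = (4.43×10¹⁰)^(1/4) = 459 K.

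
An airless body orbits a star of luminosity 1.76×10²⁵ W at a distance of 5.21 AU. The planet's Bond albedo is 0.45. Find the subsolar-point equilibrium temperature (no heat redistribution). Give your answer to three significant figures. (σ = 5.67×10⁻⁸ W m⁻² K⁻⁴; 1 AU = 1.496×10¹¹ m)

d = 5.21 AU = 7.79×10¹¹ m.
Flux: S = L/(4πd²) = 1.76×10²⁵/(4π×(7.79×10¹¹)²) = 2.31 W m⁻².
At the subsolar point the surface absorbs S(1−A) and emits σT⁴ per unit area — no factor of 4, since only the local patch is in balance.
T = [2.31 × 0.55 / 5.67×10⁻⁸]^(1/4) = (2.24×10⁷)^(1/4) = 68.8 K.

T_ss ≈ 68.8 K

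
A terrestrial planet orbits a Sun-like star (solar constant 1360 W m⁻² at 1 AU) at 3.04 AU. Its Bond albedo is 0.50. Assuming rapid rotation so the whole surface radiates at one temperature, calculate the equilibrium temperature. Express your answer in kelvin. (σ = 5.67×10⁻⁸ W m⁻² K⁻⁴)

T_eq ≈ 134 K

Flux at 3.04 AU: S = 1360/3.04² = 147 W m⁻².
Energy balance: absorbed = emitted ⇒ πR²·S(1−A) = 4πR²·σT_eq⁴, so T_eq⁴ = S(1−A)/(4σ).
T_eq = [147 × 0.50 / (4 × 5.67×10⁻⁸)]^(1/4) = (3.24×10⁸)^(1/4) = 134 K.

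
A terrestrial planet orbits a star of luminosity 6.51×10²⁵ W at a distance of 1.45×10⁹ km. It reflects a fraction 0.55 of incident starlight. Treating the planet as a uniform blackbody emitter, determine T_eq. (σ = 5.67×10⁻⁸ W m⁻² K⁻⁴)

T_eq ≈ 47.0 K

d = 1.45×10⁹ km = 1.45×10¹² m.
Flux: S = L/(4πd²) = 6.51×10²⁵/(4π×(1.45×10¹²)²) = 2.46 W m⁻².
Energy balance: absorbed = emitted ⇒ πR²·S(1−A) = 4πR²·σT_eq⁴, so T_eq⁴ = S(1−A)/(4σ).
T_eq = [2.46 × 0.45 / (4 × 5.67×10⁻⁸)]^(1/4) = (4.89×10⁶)^(1/4) = 47.0 K.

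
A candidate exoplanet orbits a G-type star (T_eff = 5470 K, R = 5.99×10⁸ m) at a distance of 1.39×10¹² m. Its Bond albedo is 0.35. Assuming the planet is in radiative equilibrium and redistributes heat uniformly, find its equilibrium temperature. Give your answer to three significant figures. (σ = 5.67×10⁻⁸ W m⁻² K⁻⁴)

T_eq ≈ 72.1 K

L = 4πR_⋆²σT_⋆⁴ = 4π(5.99×10⁸)² × 5.67×10⁻⁸ × (5470)⁴ = 2.29×10²⁶ W.
S = L/(4πd²) = 9.43 W m⁻².
Energy balance: absorbed = emitted ⇒ πR²·S(1−A) = 4πR²·σT_eq⁴, so T_eq⁴ = S(1−A)/(4σ).
T_eq = [9.43 × 0.65 / (4 × 5.67×10⁻⁸)]^(1/4) = (2.70×10⁷)^(1/4) = 72.1 K.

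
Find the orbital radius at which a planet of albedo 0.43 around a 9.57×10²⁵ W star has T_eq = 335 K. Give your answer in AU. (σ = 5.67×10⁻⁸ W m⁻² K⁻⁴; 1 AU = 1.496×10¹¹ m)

From T_eq⁴ = L(1−A)/(16πσd²): d = √[L(1−A)/(16πσT_eq⁴)].
d = √[9.57×10²⁵ × 0.57 / (16π × 5.67×10⁻⁸ × (335)⁴)] = 3.90×10¹⁰ m = 0.261 AU.

d ≈ 0.261 AU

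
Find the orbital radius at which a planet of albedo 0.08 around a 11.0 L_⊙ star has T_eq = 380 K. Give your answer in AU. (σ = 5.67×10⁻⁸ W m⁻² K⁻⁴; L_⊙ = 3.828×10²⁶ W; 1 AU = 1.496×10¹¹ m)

d ≈ 1.71 AU

L = 11.0 × 3.828×10²⁶ = 4.21×10²⁷ W.
From T_eq⁴ = L(1−A)/(16πσd²): d = √[L(1−A)/(16πσT_eq⁴)].
d = √[4.21×10²⁷ × 0.92 / (16π × 5.67×10⁻⁸ × (380)⁴)] = 2.55×10¹¹ m = 1.71 AU.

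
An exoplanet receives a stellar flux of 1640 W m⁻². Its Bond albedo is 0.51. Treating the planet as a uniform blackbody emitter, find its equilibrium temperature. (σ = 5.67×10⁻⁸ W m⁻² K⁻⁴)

T_eq ≈ 244 K

Energy balance: absorbed = emitted ⇒ πR²·S(1−A) = 4πR²·σT_eq⁴, so T_eq⁴ = S(1−A)/(4σ).
T_eq = [1640 × 0.49 / (4 × 5.67×10⁻⁸)]^(1/4) = (3.54×10⁹)^(1/4) = 244 K.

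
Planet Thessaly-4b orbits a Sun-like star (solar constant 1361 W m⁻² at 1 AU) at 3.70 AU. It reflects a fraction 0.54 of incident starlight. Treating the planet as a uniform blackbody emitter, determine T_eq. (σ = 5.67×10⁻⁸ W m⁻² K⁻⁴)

T_eq ≈ 119 K

Flux at 3.70 AU: S = 1361/3.70² = 99.4 W m⁻².
Energy balance: absorbed = emitted ⇒ πR²·S(1−A) = 4πR²·σT_eq⁴, so T_eq⁴ = S(1−A)/(4σ).
T_eq = [99.4 × 0.46 / (4 × 5.67×10⁻⁸)]^(1/4) = (2.02×10⁸)^(1/4) = 119 K.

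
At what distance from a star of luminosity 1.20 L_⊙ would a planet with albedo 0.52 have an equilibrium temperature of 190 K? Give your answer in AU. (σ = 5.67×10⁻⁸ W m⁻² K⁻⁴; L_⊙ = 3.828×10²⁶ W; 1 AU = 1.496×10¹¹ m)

L = 1.20 × 3.828×10²⁶ = 4.59×10²⁶ W.
From T_eq⁴ = L(1−A)/(16πσd²): d = √[L(1−A)/(16πσT_eq⁴)].
d = √[4.59×10²⁶ × 0.48 / (16π × 5.67×10⁻⁸ × (190)⁴)] = 2.44×10¹¹ m = 1.63 AU.

d ≈ 1.63 AU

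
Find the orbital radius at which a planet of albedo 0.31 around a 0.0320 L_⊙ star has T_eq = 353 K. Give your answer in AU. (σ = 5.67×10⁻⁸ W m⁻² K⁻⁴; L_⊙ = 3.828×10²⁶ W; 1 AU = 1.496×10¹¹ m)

d ≈ 0.0924 AU

L = 0.0320 × 3.828×10²⁶ = 1.22×10²⁵ W.
From T_eq⁴ = L(1−A)/(16πσd²): d = √[L(1−A)/(16πσT_eq⁴)].
d = √[1.22×10²⁵ × 0.69 / (16π × 5.67×10⁻⁸ × (353)⁴)] = 1.38×10¹⁰ m = 0.0924 AU.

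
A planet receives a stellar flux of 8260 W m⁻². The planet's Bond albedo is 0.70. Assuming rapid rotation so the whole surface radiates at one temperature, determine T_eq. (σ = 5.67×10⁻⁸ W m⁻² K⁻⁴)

Energy balance: absorbed = emitted ⇒ πR²·S(1−A) = 4πR²·σT_eq⁴, so T_eq⁴ = S(1−A)/(4σ).
T_eq = [8260 × 0.30 / (4 × 5.67×10⁻⁸)]^(1/4) = (1.09×10¹⁰)^(1/4) = 323 K.

T_eq ≈ 323 K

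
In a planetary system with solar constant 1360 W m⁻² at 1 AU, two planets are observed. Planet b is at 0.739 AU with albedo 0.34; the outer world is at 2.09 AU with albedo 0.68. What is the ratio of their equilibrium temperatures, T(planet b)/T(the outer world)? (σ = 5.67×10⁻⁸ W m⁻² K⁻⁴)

T₁/T₂ ≈ 2.015

T_eq = [S₀(1−A)/(4σd²)]^(1/4), so T ∝ (1−A)^(1/4) / √d.
T₁ = [1360×0.66/(4×5.67×10⁻⁸×0.739²)]^(1/4) = 291.77 K.
T₂ = [1360×0.32/(4×5.67×10⁻⁸×2.09²)]^(1/4) = 144.77 K.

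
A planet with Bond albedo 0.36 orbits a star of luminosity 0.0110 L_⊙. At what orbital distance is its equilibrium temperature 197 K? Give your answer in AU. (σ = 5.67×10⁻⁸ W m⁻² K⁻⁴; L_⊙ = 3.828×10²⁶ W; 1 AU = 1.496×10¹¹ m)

L = 0.0110 × 3.828×10²⁶ = 4.21×10²⁴ W.
From T_eq⁴ = L(1−A)/(16πσd²): d = √[L(1−A)/(16πσT_eq⁴)].
d = √[4.21×10²⁴ × 0.64 / (16π × 5.67×10⁻⁸ × (197)⁴)] = 2.51×10¹⁰ m = 0.167 AU.

d ≈ 0.167 AU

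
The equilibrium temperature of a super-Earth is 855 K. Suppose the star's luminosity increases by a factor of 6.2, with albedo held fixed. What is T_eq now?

T_eq ∝ L^(1/4) · d^(−1/2).
T′ = 855 × 6.2^(1/4) = 1350 K.

T_eq ≈ 1350 K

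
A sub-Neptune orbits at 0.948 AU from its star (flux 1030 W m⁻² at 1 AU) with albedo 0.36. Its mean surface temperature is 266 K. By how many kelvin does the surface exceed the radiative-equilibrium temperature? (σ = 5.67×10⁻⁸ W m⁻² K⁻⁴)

ΔT ≈ 27.5 K

S = 1030/0.948² = 1146 W m⁻².
T_eq = [S(1−A)/(4σ)]^(1/4) = [1146×0.64/(4×5.67×10⁻⁸)]^(1/4) = 238.5 K.
ΔT = T_surf − T_eq = 266 − 238.5.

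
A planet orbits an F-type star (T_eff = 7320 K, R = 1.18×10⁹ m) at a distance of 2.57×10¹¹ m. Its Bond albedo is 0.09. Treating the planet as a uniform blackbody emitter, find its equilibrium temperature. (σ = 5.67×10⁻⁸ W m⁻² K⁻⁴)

T_eq ≈ 343 K

L = 4πR_⋆²σT_⋆⁴ = 4π(1.18×10⁹)² × 5.67×10⁻⁸ × (7320)⁴ = 2.85×10²⁷ W.
S = L/(4πd²) = 3430 W m⁻².
Energy balance: absorbed = emitted ⇒ πR²·S(1−A) = 4πR²·σT_eq⁴, so T_eq⁴ = S(1−A)/(4σ).
T_eq = [3430 × 0.91 / (4 × 5.67×10⁻⁸)]^(1/4) = (1.38×10¹⁰)^(1/4) = 343 K.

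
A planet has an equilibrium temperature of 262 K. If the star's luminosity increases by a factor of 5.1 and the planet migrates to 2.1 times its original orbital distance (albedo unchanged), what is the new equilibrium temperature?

T_eq ∝ L^(1/4) · d^(−1/2).
T′ = 262 × 5.1^(1/4) / 2.1^(1/2) = 272 K.

T_eq ≈ 272 K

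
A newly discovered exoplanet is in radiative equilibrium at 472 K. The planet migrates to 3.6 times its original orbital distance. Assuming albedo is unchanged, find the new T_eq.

T_eq ∝ L^(1/4) · d^(−1/2).
T′ = 472 / 3.6^(1/2) = 249 K.

T_eq ≈ 249 K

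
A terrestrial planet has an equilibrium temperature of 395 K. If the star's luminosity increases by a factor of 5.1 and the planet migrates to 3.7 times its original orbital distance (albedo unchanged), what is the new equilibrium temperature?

T_eq ≈ 309 K

T_eq ∝ L^(1/4) · d^(−1/2).
T′ = 395 × 5.1^(1/4) / 3.7^(1/2) = 309 K.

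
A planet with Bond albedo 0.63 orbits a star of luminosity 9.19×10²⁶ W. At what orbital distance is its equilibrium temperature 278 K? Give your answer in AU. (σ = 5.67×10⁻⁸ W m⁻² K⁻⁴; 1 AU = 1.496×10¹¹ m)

d ≈ 0.945 AU

From T_eq⁴ = L(1−A)/(16πσd²): d = √[L(1−A)/(16πσT_eq⁴)].
d = √[9.19×10²⁶ × 0.37 / (16π × 5.67×10⁻⁸ × (278)⁴)] = 1.41×10¹¹ m = 0.945 AU.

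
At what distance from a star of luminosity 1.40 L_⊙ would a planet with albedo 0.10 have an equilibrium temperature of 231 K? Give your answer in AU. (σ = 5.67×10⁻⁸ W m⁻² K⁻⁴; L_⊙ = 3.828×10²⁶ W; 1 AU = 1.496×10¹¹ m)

d ≈ 1.63 AU

L = 1.40 × 3.828×10²⁶ = 5.36×10²⁶ W.
From T_eq⁴ = L(1−A)/(16πσd²): d = √[L(1−A)/(16πσT_eq⁴)].
d = √[5.36×10²⁶ × 0.90 / (16π × 5.67×10⁻⁸ × (231)⁴)] = 2.44×10¹¹ m = 1.63 AU.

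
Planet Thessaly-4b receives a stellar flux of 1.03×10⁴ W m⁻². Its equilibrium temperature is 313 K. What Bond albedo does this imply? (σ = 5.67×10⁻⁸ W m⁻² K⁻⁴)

A ≈ 0.79

From T_eq⁴ = S(1−A)/(4σ): 1−A = 4σT_eq⁴/S.
1−A = 4 × 5.67×10⁻⁸ × (313)⁴ / 1.03×10⁴ = 0.211.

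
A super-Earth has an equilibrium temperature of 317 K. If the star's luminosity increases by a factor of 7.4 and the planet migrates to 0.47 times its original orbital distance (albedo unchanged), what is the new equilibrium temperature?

T_eq ≈ 763 K

T_eq ∝ L^(1/4) · d^(−1/2).
T′ = 317 × 7.4^(1/4) / 0.47^(1/2) = 763 K.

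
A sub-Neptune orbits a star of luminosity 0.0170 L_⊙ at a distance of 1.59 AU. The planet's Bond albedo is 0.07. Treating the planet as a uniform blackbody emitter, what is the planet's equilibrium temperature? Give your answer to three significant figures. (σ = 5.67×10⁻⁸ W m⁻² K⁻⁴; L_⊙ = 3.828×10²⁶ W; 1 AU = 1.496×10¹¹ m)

T_eq ≈ 78.3 K

d = 1.59 AU = 2.38×10¹¹ m.
L = 0.0170 × 3.828×10²⁶ = 6.51×10²⁴ W.
Flux: S = L/(4πd²) = 6.51×10²⁴/(4π×(2.38×10¹¹)²) = 9.15 W m⁻².
Energy balance: absorbed = emitted ⇒ πR²·S(1−A) = 4πR²·σT_eq⁴, so T_eq⁴ = S(1−A)/(4σ).
T_eq = [9.15 × 0.93 / (4 × 5.67×10⁻⁸)]^(1/4) = (3.75×10⁷)^(1/4) = 78.3 K.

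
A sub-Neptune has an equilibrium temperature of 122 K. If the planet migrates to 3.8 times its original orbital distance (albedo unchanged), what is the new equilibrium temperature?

T_eq ≈ 62.6 K

T_eq ∝ L^(1/4) · d^(−1/2).
T′ = 122 / 3.8^(1/2) = 62.6 K.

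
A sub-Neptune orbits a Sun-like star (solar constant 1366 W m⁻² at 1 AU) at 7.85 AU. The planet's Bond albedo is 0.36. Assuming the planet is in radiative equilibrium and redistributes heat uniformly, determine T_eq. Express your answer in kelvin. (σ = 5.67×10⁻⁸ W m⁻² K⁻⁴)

T_eq ≈ 88.9 K

Flux at 7.85 AU: S = 1366/7.85² = 22.2 W m⁻².
Energy balance: absorbed = emitted ⇒ πR²·S(1−A) = 4πR²·σT_eq⁴, so T_eq⁴ = S(1−A)/(4σ).
T_eq = [22.2 × 0.64 / (4 × 5.67×10⁻⁸)]^(1/4) = (6.26×10⁷)^(1/4) = 88.9 K.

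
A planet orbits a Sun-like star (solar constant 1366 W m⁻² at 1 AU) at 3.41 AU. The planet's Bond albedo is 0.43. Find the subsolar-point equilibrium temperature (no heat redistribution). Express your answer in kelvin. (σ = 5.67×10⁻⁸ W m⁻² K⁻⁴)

Flux at 3.41 AU: S = 1366/3.41² = 117 W m⁻².
At the subsolar point the surface absorbs S(1−A) and emits σT⁴ per unit area — no factor of 4, since only the local patch is in balance.
T = [117 × 0.57 / 5.67×10⁻⁸]^(1/4) = (1.18×10⁹)^(1/4) = 185 K.

T_ss ≈ 185 K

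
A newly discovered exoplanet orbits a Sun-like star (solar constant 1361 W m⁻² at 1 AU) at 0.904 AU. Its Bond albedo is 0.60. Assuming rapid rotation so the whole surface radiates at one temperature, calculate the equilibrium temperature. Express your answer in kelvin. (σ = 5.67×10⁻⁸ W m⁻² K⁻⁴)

Flux at 0.904 AU: S = 1361/0.904² = 1670 W m⁻².
Energy balance: absorbed = emitted ⇒ πR²·S(1−A) = 4πR²·σT_eq⁴, so T_eq⁴ = S(1−A)/(4σ).
T_eq = [1670 × 0.40 / (4 × 5.67×10⁻⁸)]^(1/4) = (2.94×10⁹)^(1/4) = 233 K.

T_eq ≈ 233 K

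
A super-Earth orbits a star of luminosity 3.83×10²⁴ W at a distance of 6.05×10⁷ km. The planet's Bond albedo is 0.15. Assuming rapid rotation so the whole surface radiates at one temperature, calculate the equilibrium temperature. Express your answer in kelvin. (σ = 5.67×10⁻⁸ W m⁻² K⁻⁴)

T_eq ≈ 133 K

d = 6.05×10⁷ km = 6.05×10¹⁰ m.
Flux: S = L/(4πd²) = 3.83×10²⁴/(4π×(6.05×10¹⁰)²) = 83.3 W m⁻².
Energy balance: absorbed = emitted ⇒ πR²·S(1−A) = 4πR²·σT_eq⁴, so T_eq⁴ = S(1−A)/(4σ).
T_eq = [83.3 × 0.85 / (4 × 5.67×10⁻⁸)]^(1/4) = (3.12×10⁸)^(1/4) = 133 K.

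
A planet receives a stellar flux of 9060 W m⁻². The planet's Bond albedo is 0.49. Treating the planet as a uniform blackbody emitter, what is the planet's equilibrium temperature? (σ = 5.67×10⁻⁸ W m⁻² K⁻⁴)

Energy balance: absorbed = emitted ⇒ πR²·S(1−A) = 4πR²·σT_eq⁴, so T_eq⁴ = S(1−A)/(4σ).
T_eq = [9060 × 0.51 / (4 × 5.67×10⁻⁸)]^(1/4) = (2.04×10¹⁰)^(1/4) = 378 K.

T_eq ≈ 378 K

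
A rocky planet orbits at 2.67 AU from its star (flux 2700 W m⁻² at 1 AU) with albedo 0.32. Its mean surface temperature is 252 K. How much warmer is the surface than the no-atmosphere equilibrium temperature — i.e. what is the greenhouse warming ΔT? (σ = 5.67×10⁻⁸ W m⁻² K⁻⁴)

S = 2700/2.67² = 378.7 W m⁻².
T_eq = [S(1−A)/(4σ)]^(1/4) = [378.7×0.68/(4×5.67×10⁻⁸)]^(1/4) = 183.6 K.
ΔT = T_surf − T_eq = 252 − 183.6.

ΔT ≈ 68.4 K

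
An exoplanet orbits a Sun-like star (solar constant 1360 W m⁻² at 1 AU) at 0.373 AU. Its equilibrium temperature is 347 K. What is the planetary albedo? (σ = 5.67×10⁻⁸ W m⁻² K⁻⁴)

Flux at 0.373 AU: S = 1360/0.373² = 9780 W m⁻².
From T_eq⁴ = S(1−A)/(4σ): 1−A = 4σT_eq⁴/S.
1−A = 4 × 5.67×10⁻⁸ × (347)⁴ / 9780 = 0.336.

A ≈ 0.66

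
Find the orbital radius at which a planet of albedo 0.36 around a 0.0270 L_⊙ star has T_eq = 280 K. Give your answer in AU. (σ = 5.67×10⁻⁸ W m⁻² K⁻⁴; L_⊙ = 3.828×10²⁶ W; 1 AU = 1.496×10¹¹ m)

d ≈ 0.130 AU

L = 0.0270 × 3.828×10²⁶ = 1.03×10²⁵ W.
From T_eq⁴ = L(1−A)/(16πσd²): d = √[L(1−A)/(16πσT_eq⁴)].
d = √[1.03×10²⁵ × 0.64 / (16π × 5.67×10⁻⁸ × (280)⁴)] = 1.94×10¹⁰ m = 0.130 AU.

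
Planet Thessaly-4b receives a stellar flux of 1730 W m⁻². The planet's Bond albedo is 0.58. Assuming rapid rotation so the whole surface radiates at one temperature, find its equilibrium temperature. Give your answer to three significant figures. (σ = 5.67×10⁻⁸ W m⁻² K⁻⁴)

Energy balance: absorbed = emitted ⇒ πR²·S(1−A) = 4πR²·σT_eq⁴, so T_eq⁴ = S(1−A)/(4σ).
T_eq = [1730 × 0.42 / (4 × 5.67×10⁻⁸)]^(1/4) = (3.20×10⁹)^(1/4) = 238 K.

T_eq ≈ 238 K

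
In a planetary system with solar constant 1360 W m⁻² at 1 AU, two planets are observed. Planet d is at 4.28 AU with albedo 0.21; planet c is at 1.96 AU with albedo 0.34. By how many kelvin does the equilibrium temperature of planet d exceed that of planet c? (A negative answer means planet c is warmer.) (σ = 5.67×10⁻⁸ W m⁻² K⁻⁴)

T_eq = [S₀(1−A)/(4σd²)]^(1/4), so T ∝ (1−A)^(1/4) / √d.
T₁ = [1360×0.79/(4×5.67×10⁻⁸×4.28²)]^(1/4) = 126.81 K.
T₂ = [1360×0.66/(4×5.67×10⁻⁸×1.96²)]^(1/4) = 179.16 K.

ΔT ≈ -52.3 K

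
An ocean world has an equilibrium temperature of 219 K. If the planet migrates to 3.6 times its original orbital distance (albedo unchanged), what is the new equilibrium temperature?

T_eq ∝ L^(1/4) · d^(−1/2).
T′ = 219 / 3.6^(1/2) = 115 K.

T_eq ≈ 115 K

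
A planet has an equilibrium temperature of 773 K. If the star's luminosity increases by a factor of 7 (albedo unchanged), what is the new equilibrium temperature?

T_eq ∝ L^(1/4) · d^(−1/2).
T′ = 773 × 7^(1/4) = 1260 K.

T_eq ≈ 1260 K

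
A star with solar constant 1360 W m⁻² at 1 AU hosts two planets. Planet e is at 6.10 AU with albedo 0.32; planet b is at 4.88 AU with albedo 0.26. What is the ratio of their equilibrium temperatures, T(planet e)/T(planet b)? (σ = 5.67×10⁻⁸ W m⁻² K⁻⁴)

T₁/T₂ ≈ 0.876

T_eq = [S₀(1−A)/(4σd²)]^(1/4), so T ∝ (1−A)^(1/4) / √d.
T₁ = [1360×0.68/(4×5.67×10⁻⁸×6.10²)]^(1/4) = 102.31 K.
T₂ = [1360×0.74/(4×5.67×10⁻⁸×4.88²)]^(1/4) = 116.83 K.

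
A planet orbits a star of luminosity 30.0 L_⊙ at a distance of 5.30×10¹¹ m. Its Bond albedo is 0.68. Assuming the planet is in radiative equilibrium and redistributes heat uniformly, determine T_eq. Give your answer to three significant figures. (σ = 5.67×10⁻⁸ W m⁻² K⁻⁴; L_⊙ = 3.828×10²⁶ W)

L = 30.0 × 3.828×10²⁶ = 1.15×10²⁸ W.
Flux: S = L/(4πd²) = 1.15×10²⁸/(4π×(5.30×10¹¹)²) = 3250 W m⁻².
Energy balance: absorbed = emitted ⇒ πR²·S(1−A) = 4πR²·σT_eq⁴, so T_eq⁴ = S(1−A)/(4σ).
T_eq = [3250 × 0.32 / (4 × 5.67×10⁻⁸)]^(1/4) = (4.59×10⁹)^(1/4) = 260 K.

T_eq ≈ 260 K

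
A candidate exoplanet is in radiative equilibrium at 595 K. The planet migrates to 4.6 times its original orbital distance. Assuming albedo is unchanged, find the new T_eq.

T_eq ∝ L^(1/4) · d^(−1/2).
T′ = 595 / 4.6^(1/2) = 277 K.

T_eq ≈ 277 K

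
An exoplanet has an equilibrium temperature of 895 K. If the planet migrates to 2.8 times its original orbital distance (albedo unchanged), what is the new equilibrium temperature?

T_eq ∝ L^(1/4) · d^(−1/2).
T′ = 895 / 2.8^(1/2) = 535 K.

T_eq ≈ 535 K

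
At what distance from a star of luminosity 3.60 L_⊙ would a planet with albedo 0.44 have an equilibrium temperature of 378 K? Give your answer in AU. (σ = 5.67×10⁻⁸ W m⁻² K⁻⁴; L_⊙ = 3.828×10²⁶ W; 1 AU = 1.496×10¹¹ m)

d ≈ 0.770 AU

L = 3.60 × 3.828×10²⁶ = 1.38×10²⁷ W.
From T_eq⁴ = L(1−A)/(16πσd²): d = √[L(1−A)/(16πσT_eq⁴)].
d = √[1.38×10²⁷ × 0.56 / (16π × 5.67×10⁻⁸ × (378)⁴)] = 1.15×10¹¹ m = 0.770 AU.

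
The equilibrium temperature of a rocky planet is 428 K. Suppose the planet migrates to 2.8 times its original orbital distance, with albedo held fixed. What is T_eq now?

T_eq ≈ 256 K

T_eq ∝ L^(1/4) · d^(−1/2).
T′ = 428 / 2.8^(1/2) = 256 K.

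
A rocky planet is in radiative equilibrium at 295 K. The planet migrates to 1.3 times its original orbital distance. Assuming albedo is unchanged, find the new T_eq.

T_eq ≈ 259 K

T_eq ∝ L^(1/4) · d^(−1/2).
T′ = 295 / 1.3^(1/2) = 259 K.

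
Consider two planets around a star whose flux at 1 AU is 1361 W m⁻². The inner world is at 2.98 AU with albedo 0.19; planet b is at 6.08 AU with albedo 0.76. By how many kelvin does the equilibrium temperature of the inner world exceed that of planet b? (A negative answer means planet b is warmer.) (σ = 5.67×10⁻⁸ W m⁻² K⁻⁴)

T_eq = [S₀(1−A)/(4σd²)]^(1/4), so T ∝ (1−A)^(1/4) / √d.
T₁ = [1361×0.81/(4×5.67×10⁻⁸×2.98²)]^(1/4) = 152.96 K.
T₂ = [1361×0.24/(4×5.67×10⁻⁸×6.08²)]^(1/4) = 79.01 K.

ΔT ≈ 74.0 K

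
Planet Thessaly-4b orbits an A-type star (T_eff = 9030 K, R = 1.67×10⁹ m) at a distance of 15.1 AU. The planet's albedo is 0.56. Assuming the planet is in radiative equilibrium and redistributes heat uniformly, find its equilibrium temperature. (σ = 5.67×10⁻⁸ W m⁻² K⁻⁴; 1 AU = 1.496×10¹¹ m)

d = 15.1 AU = 2.26×10¹² m.
L = 4πR_⋆²σT_⋆⁴ = 4π(1.67×10⁹)² × 5.67×10⁻⁸ × (9030)⁴ = 1.32×10²⁸ W.
S = L/(4πd²) = 206 W m⁻².
Energy balance: absorbed = emitted ⇒ πR²·S(1−A) = 4πR²·σT_eq⁴, so T_eq⁴ = S(1−A)/(4σ).
T_eq = [206 × 0.44 / (4 × 5.67×10⁻⁸)]^(1/4) = (4.00×10⁸)^(1/4) = 141 K.

T_eq ≈ 141 K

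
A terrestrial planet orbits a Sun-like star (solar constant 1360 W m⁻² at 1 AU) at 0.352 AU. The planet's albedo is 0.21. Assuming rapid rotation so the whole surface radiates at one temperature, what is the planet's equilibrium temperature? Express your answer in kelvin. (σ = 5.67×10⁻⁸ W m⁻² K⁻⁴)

T_eq ≈ 442 K

Flux at 0.352 AU: S = 1360/0.352² = 1.10×10⁴ W m⁻².
Energy balance: absorbed = emitted ⇒ πR²·S(1−A) = 4πR²·σT_eq⁴, so T_eq⁴ = S(1−A)/(4σ).
T_eq = [1.10×10⁴ × 0.79 / (4 × 5.67×10⁻⁸)]^(1/4) = (3.82×10¹⁰)^(1/4) = 442 K.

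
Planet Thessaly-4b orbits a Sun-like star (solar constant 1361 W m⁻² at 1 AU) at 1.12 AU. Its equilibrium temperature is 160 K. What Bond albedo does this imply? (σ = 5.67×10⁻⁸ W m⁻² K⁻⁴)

Flux at 1.12 AU: S = 1361/1.12² = 1080 W m⁻².
From T_eq⁴ = S(1−A)/(4σ): 1−A = 4σT_eq⁴/S.
1−A = 4 × 5.67×10⁻⁸ × (160)⁴ / 1080 = 0.137.

A ≈ 0.86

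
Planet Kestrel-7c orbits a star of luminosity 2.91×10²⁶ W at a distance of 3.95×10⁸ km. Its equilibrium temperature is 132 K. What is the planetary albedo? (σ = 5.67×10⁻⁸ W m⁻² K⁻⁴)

A ≈ 0.54

d = 3.95×10⁸ km = 3.95×10¹¹ m.
Flux: S = L/(4πd²) = 2.91×10²⁶/(4π×(3.95×10¹¹)²) = 148 W m⁻².
From T_eq⁴ = S(1−A)/(4σ): 1−A = 4σT_eq⁴/S.
1−A = 4 × 5.67×10⁻⁸ × (132)⁴ / 148 = 0.464.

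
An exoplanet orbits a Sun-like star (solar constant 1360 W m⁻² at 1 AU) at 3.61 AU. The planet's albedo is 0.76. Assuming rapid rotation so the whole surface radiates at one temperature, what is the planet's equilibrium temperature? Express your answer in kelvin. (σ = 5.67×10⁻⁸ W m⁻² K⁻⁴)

Flux at 3.61 AU: S = 1360/3.61² = 104 W m⁻².
Energy balance: absorbed = emitted ⇒ πR²·S(1−A) = 4πR²·σT_eq⁴, so T_eq⁴ = S(1−A)/(4σ).
T_eq = [104 × 0.24 / (4 × 5.67×10⁻⁸)]^(1/4) = (1.10×10⁸)^(1/4) = 103 K.

T_eq ≈ 103 K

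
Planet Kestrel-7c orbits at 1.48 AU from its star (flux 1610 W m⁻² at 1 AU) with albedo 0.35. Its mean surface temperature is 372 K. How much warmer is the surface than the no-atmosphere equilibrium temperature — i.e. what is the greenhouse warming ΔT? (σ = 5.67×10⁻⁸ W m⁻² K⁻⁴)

ΔT ≈ 157.8 K

S = 1610/1.48² = 735.0 W m⁻².
T_eq = [S(1−A)/(4σ)]^(1/4) = [735.0×0.65/(4×5.67×10⁻⁸)]^(1/4) = 214.2 K.
ΔT = T_surf − T_eq = 372 − 214.2.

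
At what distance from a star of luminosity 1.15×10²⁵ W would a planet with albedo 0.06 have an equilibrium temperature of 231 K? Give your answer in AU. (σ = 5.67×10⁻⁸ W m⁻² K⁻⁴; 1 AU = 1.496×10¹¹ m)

d ≈ 0.244 AU

From T_eq⁴ = L(1−A)/(16πσd²): d = √[L(1−A)/(16πσT_eq⁴)].
d = √[1.15×10²⁵ × 0.94 / (16π × 5.67×10⁻⁸ × (231)⁴)] = 3.65×10¹⁰ m = 0.244 AU.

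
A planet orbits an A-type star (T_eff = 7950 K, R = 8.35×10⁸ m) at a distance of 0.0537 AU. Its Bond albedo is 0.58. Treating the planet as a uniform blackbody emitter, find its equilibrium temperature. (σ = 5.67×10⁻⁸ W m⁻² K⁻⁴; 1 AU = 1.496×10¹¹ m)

d = 0.0537 AU = 8.03×10⁹ m.
L = 4πR_⋆²σT_⋆⁴ = 4π(8.35×10⁸)² × 5.67×10⁻⁸ × (7950)⁴ = 1.98×10²⁷ W.
S = L/(4πd²) = 2.45×10⁶ W m⁻².
Energy balance: absorbed = emitted ⇒ πR²·S(1−A) = 4πR²·σT_eq⁴, so T_eq⁴ = S(1−A)/(4σ).
T_eq = [2.45×10⁶ × 0.42 / (4 × 5.67×10⁻⁸)]^(1/4) = (4.53×10¹²)^(1/4) = 1460 K.

T_eq ≈ 1460 K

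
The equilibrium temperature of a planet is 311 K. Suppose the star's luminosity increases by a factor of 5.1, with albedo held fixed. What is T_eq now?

T_eq ≈ 467 K

T_eq ∝ L^(1/4) · d^(−1/2).
T′ = 311 × 5.1^(1/4) = 467 K.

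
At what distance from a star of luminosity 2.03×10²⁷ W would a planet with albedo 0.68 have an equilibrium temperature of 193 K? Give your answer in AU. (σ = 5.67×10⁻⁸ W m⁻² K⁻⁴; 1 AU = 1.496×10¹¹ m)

From T_eq⁴ = L(1−A)/(16πσd²): d = √[L(1−A)/(16πσT_eq⁴)].
d = √[2.03×10²⁷ × 0.32 / (16π × 5.67×10⁻⁸ × (193)⁴)] = 4.05×10¹¹ m = 2.71 AU.

d ≈ 2.71 AU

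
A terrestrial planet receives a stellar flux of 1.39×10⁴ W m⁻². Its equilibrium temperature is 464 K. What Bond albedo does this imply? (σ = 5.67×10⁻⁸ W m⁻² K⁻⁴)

A ≈ 0.24

From T_eq⁴ = S(1−A)/(4σ): 1−A = 4σT_eq⁴/S.
1−A = 4 × 5.67×10⁻⁸ × (464)⁴ / 1.39×10⁴ = 0.756.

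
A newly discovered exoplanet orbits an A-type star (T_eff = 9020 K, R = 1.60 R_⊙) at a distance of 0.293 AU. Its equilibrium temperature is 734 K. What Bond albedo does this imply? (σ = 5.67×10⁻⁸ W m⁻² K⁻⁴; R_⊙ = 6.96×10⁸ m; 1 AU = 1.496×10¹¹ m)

A ≈ 0.73

R_⋆ = 1.60 × 6.96×10⁸ = 1.11×10⁹ m.
d = 0.293 AU = 4.38×10¹⁰ m.
L = 4πR_⋆²σT_⋆⁴ = 4π(1.11×10⁹)² × 5.67×10⁻⁸ × (9020)⁴ = 5.85×10²⁷ W.
S = L/(4πd²) = 2.42×10⁵ W m⁻².
From T_eq⁴ = S(1−A)/(4σ): 1−A = 4σT_eq⁴/S.
1−A = 4 × 5.67×10⁻⁸ × (734)⁴ / 2.42×10⁵ = 0.272.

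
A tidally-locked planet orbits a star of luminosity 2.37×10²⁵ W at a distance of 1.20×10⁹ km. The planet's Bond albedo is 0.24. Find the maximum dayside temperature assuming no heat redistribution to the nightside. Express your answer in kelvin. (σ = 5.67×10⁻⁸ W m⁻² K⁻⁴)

T_ss ≈ 64.7 K

d = 1.20×10⁹ km = 1.20×10¹² m.
Flux: S = L/(4πd²) = 2.37×10²⁵/(4π×(1.20×10¹²)²) = 1.31 W m⁻².
With no redistribution each surface element balances locally: S(1−A) = σT⁴.
T = [1.31 × 0.76 / 5.67×10⁻⁸]^(1/4) = (1.76×10⁷)^(1/4) = 64.7 K.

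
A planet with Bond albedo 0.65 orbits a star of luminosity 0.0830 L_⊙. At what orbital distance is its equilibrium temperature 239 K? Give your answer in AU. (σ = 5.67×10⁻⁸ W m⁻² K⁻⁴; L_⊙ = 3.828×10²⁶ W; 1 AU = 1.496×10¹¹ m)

L = 0.0830 × 3.828×10²⁶ = 3.18×10²⁵ W.
From T_eq⁴ = L(1−A)/(16πσd²): d = √[L(1−A)/(16πσT_eq⁴)].
d = √[3.18×10²⁵ × 0.35 / (16π × 5.67×10⁻⁸ × (239)⁴)] = 3.46×10¹⁰ m = 0.231 AU.

d ≈ 0.231 AU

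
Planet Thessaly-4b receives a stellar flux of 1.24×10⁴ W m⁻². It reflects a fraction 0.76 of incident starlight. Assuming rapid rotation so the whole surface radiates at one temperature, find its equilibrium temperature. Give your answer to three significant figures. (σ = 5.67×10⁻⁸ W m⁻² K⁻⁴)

T_eq ≈ 338 K

Energy balance: absorbed = emitted ⇒ πR²·S(1−A) = 4πR²·σT_eq⁴, so T_eq⁴ = S(1−A)/(4σ).
T_eq = [1.24×10⁴ × 0.24 / (4 × 5.67×10⁻⁸)]^(1/4) = (1.31×10¹⁰)^(1/4) = 338 K.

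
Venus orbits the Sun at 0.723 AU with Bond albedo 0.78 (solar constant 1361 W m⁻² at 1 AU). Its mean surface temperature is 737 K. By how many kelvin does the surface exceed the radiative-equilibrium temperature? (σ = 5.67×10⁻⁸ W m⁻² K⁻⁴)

S = 1361/0.723² = 2604 W m⁻².
T_eq = [S(1−A)/(4σ)]^(1/4) = [2604×0.22/(4×5.67×10⁻⁸)]^(1/4) = 224.2 K.
ΔT = T_surf − T_eq = 737 − 224.2.

ΔT ≈ 512.8 K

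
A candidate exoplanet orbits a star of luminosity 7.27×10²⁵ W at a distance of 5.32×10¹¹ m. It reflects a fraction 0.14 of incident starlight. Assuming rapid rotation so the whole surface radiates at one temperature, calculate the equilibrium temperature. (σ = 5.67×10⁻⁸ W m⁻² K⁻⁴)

Flux: S = L/(4πd²) = 7.27×10²⁵/(4π×(5.32×10¹¹)²) = 20.4 W m⁻².
Energy balance: absorbed = emitted ⇒ πR²·S(1−A) = 4πR²·σT_eq⁴, so T_eq⁴ = S(1−A)/(4σ).
T_eq = [20.4 × 0.86 / (4 × 5.67×10⁻⁸)]^(1/4) = (7.75×10⁷)^(1/4) = 93.8 K.

T_eq ≈ 93.8 K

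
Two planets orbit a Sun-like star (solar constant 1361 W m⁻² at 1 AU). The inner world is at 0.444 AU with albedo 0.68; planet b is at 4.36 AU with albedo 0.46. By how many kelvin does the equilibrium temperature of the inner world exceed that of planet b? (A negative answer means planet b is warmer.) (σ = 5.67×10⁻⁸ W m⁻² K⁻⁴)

ΔT ≈ 199.9 K

T_eq = [S₀(1−A)/(4σd²)]^(1/4), so T ∝ (1−A)^(1/4) / √d.
T₁ = [1361×0.32/(4×5.67×10⁻⁸×0.444²)]^(1/4) = 314.16 K.
T₂ = [1361×0.54/(4×5.67×10⁻⁸×4.36²)]^(1/4) = 114.26 K.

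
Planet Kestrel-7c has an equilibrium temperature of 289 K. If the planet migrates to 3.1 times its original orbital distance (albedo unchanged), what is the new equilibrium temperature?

T_eq ≈ 164 K

T_eq ∝ L^(1/4) · d^(−1/2).
T′ = 289 / 3.1^(1/2) = 164 K.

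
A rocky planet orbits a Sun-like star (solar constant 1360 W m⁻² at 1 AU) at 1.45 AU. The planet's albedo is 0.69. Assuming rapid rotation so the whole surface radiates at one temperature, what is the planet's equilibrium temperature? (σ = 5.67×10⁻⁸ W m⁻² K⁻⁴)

Flux at 1.45 AU: S = 1360/1.45² = 647 W m⁻².
Energy balance: absorbed = emitted ⇒ πR²·S(1−A) = 4πR²·σT_eq⁴, so T_eq⁴ = S(1−A)/(4σ).
T_eq = [647 × 0.31 / (4 × 5.67×10⁻⁸)]^(1/4) = (8.84×10⁸)^(1/4) = 172 K.

T_eq ≈ 172 K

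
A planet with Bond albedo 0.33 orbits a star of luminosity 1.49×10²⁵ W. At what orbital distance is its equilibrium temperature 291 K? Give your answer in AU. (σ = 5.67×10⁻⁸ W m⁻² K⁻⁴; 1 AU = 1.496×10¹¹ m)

d ≈ 0.148 AU

From T_eq⁴ = L(1−A)/(16πσd²): d = √[L(1−A)/(16πσT_eq⁴)].
d = √[1.49×10²⁵ × 0.67 / (16π × 5.67×10⁻⁸ × (291)⁴)] = 2.21×10¹⁰ m = 0.148 AU.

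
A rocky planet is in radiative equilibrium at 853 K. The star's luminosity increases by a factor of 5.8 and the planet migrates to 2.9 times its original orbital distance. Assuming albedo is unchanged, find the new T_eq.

T_eq ∝ L^(1/4) · d^(−1/2).
T′ = 853 × 5.8^(1/4) / 2.9^(1/2) = 777 K.

T_eq ≈ 777 K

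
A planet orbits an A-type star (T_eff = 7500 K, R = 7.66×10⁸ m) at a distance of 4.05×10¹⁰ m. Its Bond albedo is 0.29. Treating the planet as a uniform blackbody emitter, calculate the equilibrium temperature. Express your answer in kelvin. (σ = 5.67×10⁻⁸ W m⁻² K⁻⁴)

T_eq ≈ 669 K

L = 4πR_⋆²σT_⋆⁴ = 4π(7.66×10⁸)² × 5.67×10⁻⁸ × (7500)⁴ = 1.32×10²⁷ W.
S = L/(4πd²) = 6.42×10⁴ W m⁻².
Energy balance: absorbed = emitted ⇒ πR²·S(1−A) = 4πR²·σT_eq⁴, so T_eq⁴ = S(1−A)/(4σ).
T_eq = [6.42×10⁴ × 0.71 / (4 × 5.67×10⁻⁸)]^(1/4) = (2.01×10¹¹)^(1/4) = 669 K.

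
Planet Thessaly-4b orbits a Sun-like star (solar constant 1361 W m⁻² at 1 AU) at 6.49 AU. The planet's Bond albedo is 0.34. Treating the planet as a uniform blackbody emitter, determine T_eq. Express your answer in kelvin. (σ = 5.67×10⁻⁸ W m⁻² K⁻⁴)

Flux at 6.49 AU: S = 1361/6.49² = 32.3 W m⁻².
Energy balance: absorbed = emitted ⇒ πR²·S(1−A) = 4πR²·σT_eq⁴, so T_eq⁴ = S(1−A)/(4σ).
T_eq = [32.3 × 0.66 / (4 × 5.67×10⁻⁸)]^(1/4) = (9.40×10⁷)^(1/4) = 98.5 K.

T_eq ≈ 98.5 K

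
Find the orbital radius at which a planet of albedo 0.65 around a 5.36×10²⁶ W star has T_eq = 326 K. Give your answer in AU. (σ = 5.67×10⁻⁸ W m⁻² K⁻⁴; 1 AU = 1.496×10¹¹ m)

d ≈ 0.510 AU

From T_eq⁴ = L(1−A)/(16πσd²): d = √[L(1−A)/(16πσT_eq⁴)].
d = √[5.36×10²⁶ × 0.35 / (16π × 5.67×10⁻⁸ × (326)⁴)] = 7.63×10¹⁰ m = 0.510 AU.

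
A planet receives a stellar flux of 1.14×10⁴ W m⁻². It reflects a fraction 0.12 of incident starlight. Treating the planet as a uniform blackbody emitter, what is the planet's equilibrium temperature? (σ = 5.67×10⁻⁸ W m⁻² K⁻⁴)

T_eq ≈ 459 K

Energy balance: absorbed = emitted ⇒ πR²·S(1−A) = 4πR²·σT_eq⁴, so T_eq⁴ = S(1−A)/(4σ).
T_eq = [1.14×10⁴ × 0.88 / (4 × 5.67×10⁻⁸)]^(1/4) = (4.42×10¹⁰)^(1/4) = 459 K.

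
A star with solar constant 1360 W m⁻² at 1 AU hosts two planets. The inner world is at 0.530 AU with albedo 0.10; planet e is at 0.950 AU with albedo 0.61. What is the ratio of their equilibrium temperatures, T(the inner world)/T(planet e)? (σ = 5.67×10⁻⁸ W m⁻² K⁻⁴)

T₁/T₂ ≈ 1.650

T_eq = [S₀(1−A)/(4σd²)]^(1/4), so T ∝ (1−A)^(1/4) / √d.
T₁ = [1360×0.90/(4×5.67×10⁻⁸×0.530²)]^(1/4) = 372.30 K.
T₂ = [1360×0.39/(4×5.67×10⁻⁸×0.950²)]^(1/4) = 225.62 K.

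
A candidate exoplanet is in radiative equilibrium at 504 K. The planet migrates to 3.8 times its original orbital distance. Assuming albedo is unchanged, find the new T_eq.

T_eq ≈ 259 K

T_eq ∝ L^(1/4) · d^(−1/2).
T′ = 504 / 3.8^(1/2) = 259 K.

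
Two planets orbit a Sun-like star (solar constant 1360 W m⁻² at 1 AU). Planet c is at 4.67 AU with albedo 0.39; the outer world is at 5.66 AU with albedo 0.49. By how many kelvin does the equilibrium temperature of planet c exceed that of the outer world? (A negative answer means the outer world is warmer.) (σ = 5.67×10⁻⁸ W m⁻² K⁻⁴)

ΔT ≈ 15.0 K

T_eq = [S₀(1−A)/(4σd²)]^(1/4), so T ∝ (1−A)^(1/4) / √d.
T₁ = [1360×0.61/(4×5.67×10⁻⁸×4.67²)]^(1/4) = 113.80 K.
T₂ = [1360×0.51/(4×5.67×10⁻⁸×5.66²)]^(1/4) = 98.85 K.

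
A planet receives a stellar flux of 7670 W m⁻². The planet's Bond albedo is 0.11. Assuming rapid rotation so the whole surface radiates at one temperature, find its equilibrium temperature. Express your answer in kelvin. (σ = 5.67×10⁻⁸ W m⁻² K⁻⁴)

Energy balance: absorbed = emitted ⇒ πR²·S(1−A) = 4πR²·σT_eq⁴, so T_eq⁴ = S(1−A)/(4σ).
T_eq = [7670 × 0.89 / (4 × 5.67×10⁻⁸)]^(1/4) = (3.01×10¹⁰)^(1/4) = 417 K.

T_eq ≈ 417 K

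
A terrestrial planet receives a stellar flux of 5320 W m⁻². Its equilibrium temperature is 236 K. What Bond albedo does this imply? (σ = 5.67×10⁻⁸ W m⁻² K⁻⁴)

From T_eq⁴ = S(1−A)/(4σ): 1−A = 4σT_eq⁴/S.
1−A = 4 × 5.67×10⁻⁸ × (236)⁴ / 5320 = 0.132.

A ≈ 0.87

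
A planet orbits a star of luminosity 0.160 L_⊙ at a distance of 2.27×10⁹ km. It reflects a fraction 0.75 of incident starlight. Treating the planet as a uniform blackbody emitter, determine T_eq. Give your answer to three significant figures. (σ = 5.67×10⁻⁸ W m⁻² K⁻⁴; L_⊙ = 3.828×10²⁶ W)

d = 2.27×10⁹ km = 2.27×10¹² m.
L = 0.160 × 3.828×10²⁶ = 6.12×10²⁵ W.
Flux: S = L/(4πd²) = 6.12×10²⁵/(4π×(2.27×10¹²)²) = 0.946 W m⁻².
Energy balance: absorbed = emitted ⇒ πR²·S(1−A) = 4πR²·σT_eq⁴, so T_eq⁴ = S(1−A)/(4σ).
T_eq = [0.946 × 0.25 / (4 × 5.67×10⁻⁸)]^(1/4) = (1.04×10⁶)^(1/4) = 32.0 K.

T_eq ≈ 32.0 K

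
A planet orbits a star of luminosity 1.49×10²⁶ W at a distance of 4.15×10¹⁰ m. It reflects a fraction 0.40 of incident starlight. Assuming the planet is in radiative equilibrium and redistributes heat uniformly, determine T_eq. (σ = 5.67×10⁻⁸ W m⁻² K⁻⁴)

Flux: S = L/(4πd²) = 1.49×10²⁶/(4π×(4.15×10¹⁰)²) = 6880 W m⁻².
Energy balance: absorbed = emitted ⇒ πR²·S(1−A) = 4πR²·σT_eq⁴, so T_eq⁴ = S(1−A)/(4σ).
T_eq = [6880 × 0.60 / (4 × 5.67×10⁻⁸)]^(1/4) = (1.82×10¹⁰)^(1/4) = 367 K.

T_eq ≈ 367 K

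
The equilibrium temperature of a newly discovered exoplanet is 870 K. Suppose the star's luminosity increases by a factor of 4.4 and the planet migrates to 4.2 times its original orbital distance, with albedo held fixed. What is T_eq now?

T_eq ∝ L^(1/4) · d^(−1/2).
T′ = 870 × 4.4^(1/4) / 4.2^(1/2) = 615 K.

T_eq ≈ 615 K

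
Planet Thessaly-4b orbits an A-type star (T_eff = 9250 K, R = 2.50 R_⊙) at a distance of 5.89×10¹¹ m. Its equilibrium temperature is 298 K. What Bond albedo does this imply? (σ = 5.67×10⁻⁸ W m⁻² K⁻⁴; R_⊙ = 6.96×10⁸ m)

A ≈ 0.51

R_⋆ = 2.50 × 6.96×10⁸ = 1.74×10⁹ m.
L = 4πR_⋆²σT_⋆⁴ = 4π(1.74×10⁹)² × 5.67×10⁻⁸ × (9250)⁴ = 1.58×10²⁸ W.
S = L/(4πd²) = 3620 W m⁻².
From T_eq⁴ = S(1−A)/(4σ): 1−A = 4σT_eq⁴/S.
1−A = 4 × 5.67×10⁻⁸ × (298)⁴ / 3620 = 0.494.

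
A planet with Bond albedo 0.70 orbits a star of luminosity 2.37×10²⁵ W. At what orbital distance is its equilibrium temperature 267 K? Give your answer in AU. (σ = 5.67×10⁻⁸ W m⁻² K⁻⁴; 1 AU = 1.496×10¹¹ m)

From T_eq⁴ = L(1−A)/(16πσd²): d = √[L(1−A)/(16πσT_eq⁴)].
d = √[2.37×10²⁵ × 0.30 / (16π × 5.67×10⁻⁸ × (267)⁴)] = 2.22×10¹⁰ m = 0.148 AU.

d ≈ 0.148 AU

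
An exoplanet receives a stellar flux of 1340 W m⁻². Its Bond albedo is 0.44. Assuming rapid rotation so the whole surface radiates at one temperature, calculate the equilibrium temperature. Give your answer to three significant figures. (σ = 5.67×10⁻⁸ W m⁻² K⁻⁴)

T_eq ≈ 240 K

Energy balance: absorbed = emitted ⇒ πR²·S(1−A) = 4πR²·σT_eq⁴, so T_eq⁴ = S(1−A)/(4σ).
T_eq = [1340 × 0.56 / (4 × 5.67×10⁻⁸)]^(1/4) = (3.31×10⁹)^(1/4) = 240 K.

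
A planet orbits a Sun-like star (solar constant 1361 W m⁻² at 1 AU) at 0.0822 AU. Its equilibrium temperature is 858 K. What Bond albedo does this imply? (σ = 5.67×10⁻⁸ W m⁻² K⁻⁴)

A ≈ 0.39

Flux at 0.0822 AU: S = 1361/0.0822² = 2.01×10⁵ W m⁻².
From T_eq⁴ = S(1−A)/(4σ): 1−A = 4σT_eq⁴/S.
1−A = 4 × 5.67×10⁻⁸ × (858)⁴ / 2.01×10⁵ = 0.610.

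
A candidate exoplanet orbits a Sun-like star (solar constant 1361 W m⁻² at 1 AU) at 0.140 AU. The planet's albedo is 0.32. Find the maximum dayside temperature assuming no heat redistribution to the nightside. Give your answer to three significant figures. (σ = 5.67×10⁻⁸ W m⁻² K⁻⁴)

Flux at 0.140 AU: S = 1361/0.140² = 6.94×10⁴ W m⁻².
With no redistribution each surface element balances locally: S(1−A) = σT⁴.
T = [6.94×10⁴ × 0.68 / 5.67×10⁻⁸]^(1/4) = (8.33×10¹¹)^(1/4) = 955 K.

T_ss ≈ 955 K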